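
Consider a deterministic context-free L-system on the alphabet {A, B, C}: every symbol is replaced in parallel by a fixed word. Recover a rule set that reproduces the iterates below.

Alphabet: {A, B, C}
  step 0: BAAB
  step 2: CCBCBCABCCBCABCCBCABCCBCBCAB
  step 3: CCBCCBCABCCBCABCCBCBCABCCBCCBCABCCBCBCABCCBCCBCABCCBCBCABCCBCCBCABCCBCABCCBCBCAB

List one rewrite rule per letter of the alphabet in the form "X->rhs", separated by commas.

A->CB, B->CAB, C->CCB

  step 2 ⇒ step 3: CCBCBCABCCBCABCCBCABCCBCBCAB ⇒ CCB·CCB·CAB·CCB·CAB·CCB·CB·CAB·CCB·CCB·CAB·CCB·CB·CAB·CCB·CCB·CAB·CCB·CB·CAB·CCB·CCB·CAB·CCB·CAB·CCB·CB·CAB
    A ↦ CB
    B ↦ CAB
    C ↦ CCB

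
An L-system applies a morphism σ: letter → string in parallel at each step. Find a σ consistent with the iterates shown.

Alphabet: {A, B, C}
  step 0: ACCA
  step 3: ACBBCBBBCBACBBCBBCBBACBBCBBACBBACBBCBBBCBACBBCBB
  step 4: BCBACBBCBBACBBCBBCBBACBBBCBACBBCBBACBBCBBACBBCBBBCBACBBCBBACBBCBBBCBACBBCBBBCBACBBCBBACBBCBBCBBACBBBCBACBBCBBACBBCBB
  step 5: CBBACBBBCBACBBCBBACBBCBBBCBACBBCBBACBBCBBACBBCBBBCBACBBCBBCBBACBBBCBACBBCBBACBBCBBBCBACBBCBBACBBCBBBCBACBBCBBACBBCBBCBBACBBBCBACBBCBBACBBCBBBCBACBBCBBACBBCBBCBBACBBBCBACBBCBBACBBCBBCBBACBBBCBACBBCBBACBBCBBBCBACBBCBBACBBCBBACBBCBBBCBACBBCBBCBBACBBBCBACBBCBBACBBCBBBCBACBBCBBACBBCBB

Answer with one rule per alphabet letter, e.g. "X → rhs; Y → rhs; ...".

  step 4 ⇒ step 5: BCBACBBCBBACBBCBBCBBACBBBCBACBBCBBACBBCBBACBBCBBBCBACBBCBBACBBCBBBCBACBBCBBBCBACBBCBBACBBCBBCBBACBBBCBACBBCBBACBBCBB ⇒ CBB·A·CBB·BCB·A·CBB·CBB·A·CBB·CBB·BCB·A·CBB·CBB·A·CBB·CBB·A·CBB·CBB·BCB·A·CBB·CBB·CBB·A·CBB·BCB·A·CBB·CBB·A·CBB·CBB·BCB·A·CBB·CBB·A·CBB·CBB·BCB·A·CBB·CBB·A·CBB·CBB·CBB·A·CBB·BCB·A·CBB·CBB·A·CBB·CBB·BCB·A·CBB·CBB·A·CBB·CBB·CBB·A·CBB·BCB·A·CBB·CBB·A·CBB·CBB·CBB·A·CBB·BCB·A·CBB·CBB·A·CBB·CBB·BCB·A·CBB·CBB·A·CBB·CBB·A·CBB·CBB·BCB·A·CBB·CBB·CBB·A·CBB·BCB·A·CBB·CBB·A·CBB·CBB·BCB·A·CBB·CBB·A·CBB·CBB
    A ↦ BCB
    B ↦ CBB
    C ↦ A

A->BCB, B->CBB, C->A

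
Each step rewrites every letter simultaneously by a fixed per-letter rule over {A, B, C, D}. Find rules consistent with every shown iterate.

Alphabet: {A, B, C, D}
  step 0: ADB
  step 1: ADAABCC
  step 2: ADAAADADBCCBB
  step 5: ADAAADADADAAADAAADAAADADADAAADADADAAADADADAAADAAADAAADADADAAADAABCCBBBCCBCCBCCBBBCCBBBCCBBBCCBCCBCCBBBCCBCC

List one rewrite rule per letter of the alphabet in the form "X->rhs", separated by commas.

  step 1 ⇒ step 2: ADAABCC ⇒ AD·AA·AD·AD·BCC·B·B
    A ↦ AD
    B ↦ BCC
    C ↦ B
    D ↦ AA

A->AD, B->BCC, C->B, D->AA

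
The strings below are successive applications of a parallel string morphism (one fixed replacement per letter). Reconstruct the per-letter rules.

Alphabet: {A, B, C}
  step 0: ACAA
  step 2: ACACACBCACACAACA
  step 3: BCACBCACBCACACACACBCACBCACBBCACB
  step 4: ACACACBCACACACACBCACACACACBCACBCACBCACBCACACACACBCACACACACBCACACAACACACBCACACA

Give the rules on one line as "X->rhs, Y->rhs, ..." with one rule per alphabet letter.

A->B, B->ACA, C->CAC

  step 3 ⇒ step 4: BCACBCACBCACACACACBCACBCACBBCACB ⇒ ACA·CAC·B·CAC·ACA·CAC·B·CAC·ACA·CAC·B·CAC·B·CAC·B·CAC·B·CAC·ACA·CAC·B·CAC·ACA·CAC·B·CAC·ACA·ACA·CAC·B·CAC·ACA
    A ↦ B
    B ↦ ACA
    C ↦ CAC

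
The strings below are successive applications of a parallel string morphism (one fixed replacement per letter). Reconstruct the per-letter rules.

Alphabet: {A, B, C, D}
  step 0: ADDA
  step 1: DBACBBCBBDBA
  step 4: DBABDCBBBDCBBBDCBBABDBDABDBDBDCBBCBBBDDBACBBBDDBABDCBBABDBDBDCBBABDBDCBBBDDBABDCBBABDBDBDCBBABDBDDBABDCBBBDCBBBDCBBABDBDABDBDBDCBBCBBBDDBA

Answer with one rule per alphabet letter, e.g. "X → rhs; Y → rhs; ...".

  step 0 ⇒ step 1: ADDA ⇒ DBA·CBB·CBB·DBA
    A ↦ DBA
    D ↦ CBB
    B ↦ BD  (constrained at step 1)
    C ↦ A  (constrained at step 1)

A->DBA, B->BD, C->A, D->CBB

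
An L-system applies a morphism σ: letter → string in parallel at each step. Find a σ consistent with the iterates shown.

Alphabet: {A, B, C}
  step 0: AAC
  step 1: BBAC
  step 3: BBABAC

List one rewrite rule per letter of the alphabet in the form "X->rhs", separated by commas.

A->B, B->A, C->AC

  step 0 ⇒ step 1: AAC ⇒ B·B·AC
    A ↦ B
    C ↦ AC
    B ↦ A  (constrained at step 1)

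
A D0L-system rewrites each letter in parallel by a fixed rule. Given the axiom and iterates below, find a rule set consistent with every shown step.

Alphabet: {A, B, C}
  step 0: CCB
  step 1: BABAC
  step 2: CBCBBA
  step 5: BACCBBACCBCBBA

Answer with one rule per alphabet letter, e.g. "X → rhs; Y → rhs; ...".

  step 1 ⇒ step 2: BABAC ⇒ C·B·C·B·BA
    A ↦ B
    B ↦ C
    C ↦ BA

A->B, B->C, C->BA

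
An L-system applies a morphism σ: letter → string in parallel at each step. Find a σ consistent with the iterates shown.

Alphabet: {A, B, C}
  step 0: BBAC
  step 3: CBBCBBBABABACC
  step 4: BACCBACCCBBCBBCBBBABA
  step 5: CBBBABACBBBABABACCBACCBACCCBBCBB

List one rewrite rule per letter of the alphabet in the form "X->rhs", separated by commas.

A->BB, B->C, C->BA

  step 4 ⇒ step 5: BACCBACCCBBCBBCBBBABA ⇒ C·BB·BA·BA·C·BB·BA·BA·BA·C·C·BA·C·C·BA·C·C·C·BB·C·BB
    A ↦ BB
    B ↦ C
    C ↦ BA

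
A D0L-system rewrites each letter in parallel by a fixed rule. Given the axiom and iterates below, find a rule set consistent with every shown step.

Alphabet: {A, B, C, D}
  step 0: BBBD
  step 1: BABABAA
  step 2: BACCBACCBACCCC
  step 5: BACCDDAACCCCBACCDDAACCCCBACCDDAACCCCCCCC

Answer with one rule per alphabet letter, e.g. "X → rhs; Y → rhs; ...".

A->CC, B->BA, C->D, D->A

  step 1 ⇒ step 2: BABABAA ⇒ BA·CC·BA·CC·BA·CC·CC
    A ↦ CC
    B ↦ BA
    C ↦ D  (constrained at step 2)
  step 0 ⇒ step 1: BBBD ⇒ BA·BA·BA·A
    D ↦ A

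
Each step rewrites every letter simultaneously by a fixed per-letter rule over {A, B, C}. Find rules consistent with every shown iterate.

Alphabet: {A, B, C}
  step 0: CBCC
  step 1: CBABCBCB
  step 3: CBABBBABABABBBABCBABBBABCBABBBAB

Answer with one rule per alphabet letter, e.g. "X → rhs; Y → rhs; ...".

  step 0 ⇒ step 1: CBCC ⇒ CB·AB·CB·CB
    B ↦ AB
    C ↦ CB
    A ↦ BB  (constrained at step 1)

A->BB, B->AB, C->CB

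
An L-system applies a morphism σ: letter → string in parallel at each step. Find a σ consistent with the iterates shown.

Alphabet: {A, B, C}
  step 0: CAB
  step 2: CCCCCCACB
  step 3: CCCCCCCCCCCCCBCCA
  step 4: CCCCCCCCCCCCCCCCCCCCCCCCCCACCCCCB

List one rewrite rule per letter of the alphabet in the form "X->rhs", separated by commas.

A->CB, B->A, C->CC

  step 3 ⇒ step 4: CCCCCCCCCCCCCBCCA ⇒ CC·CC·CC·CC·CC·CC·CC·CC·CC·CC·CC·CC·CC·A·CC·CC·CB
    A ↦ CB
    B ↦ A
    C ↦ CC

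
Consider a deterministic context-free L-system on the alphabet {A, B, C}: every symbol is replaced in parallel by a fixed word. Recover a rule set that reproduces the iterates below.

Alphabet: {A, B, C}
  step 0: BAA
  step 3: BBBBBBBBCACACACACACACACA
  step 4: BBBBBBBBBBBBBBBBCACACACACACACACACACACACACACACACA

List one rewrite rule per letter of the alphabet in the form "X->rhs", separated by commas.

A->CA, B->BB, C->CA

  step 3 ⇒ step 4: BBBBBBBBCACACACACACACACA ⇒ BB·BB·BB·BB·BB·BB·BB·BB·CA·CA·CA·CA·CA·CA·CA·CA·CA·CA·CA·CA·CA·CA·CA·CA
    A ↦ CA
    B ↦ BB
    C ↦ CA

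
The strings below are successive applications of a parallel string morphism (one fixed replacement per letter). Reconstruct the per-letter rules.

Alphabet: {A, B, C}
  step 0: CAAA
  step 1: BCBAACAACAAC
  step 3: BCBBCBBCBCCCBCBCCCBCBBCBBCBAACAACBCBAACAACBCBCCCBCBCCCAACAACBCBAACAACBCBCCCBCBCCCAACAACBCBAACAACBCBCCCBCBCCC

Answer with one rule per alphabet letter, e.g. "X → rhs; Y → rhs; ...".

A->AAC, B->CCC, C->BCB

  step 0 ⇒ step 1: CAAA ⇒ BCB·AAC·AAC·AAC
    A ↦ AAC
    C ↦ BCB
    B ↦ CCC  (constrained at step 1)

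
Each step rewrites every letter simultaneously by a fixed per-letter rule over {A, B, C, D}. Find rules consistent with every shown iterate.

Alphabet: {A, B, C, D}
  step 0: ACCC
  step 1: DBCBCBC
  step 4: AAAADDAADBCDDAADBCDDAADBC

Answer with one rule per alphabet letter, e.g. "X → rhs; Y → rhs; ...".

  step 0 ⇒ step 1: ACCC ⇒ D·BC·BC·BC
    A ↦ D
    C ↦ BC
    B ↦ D  (constrained at step 1)
    D ↦ AA  (constrained at step 1)

A->D, B->D, C->BC, D->AA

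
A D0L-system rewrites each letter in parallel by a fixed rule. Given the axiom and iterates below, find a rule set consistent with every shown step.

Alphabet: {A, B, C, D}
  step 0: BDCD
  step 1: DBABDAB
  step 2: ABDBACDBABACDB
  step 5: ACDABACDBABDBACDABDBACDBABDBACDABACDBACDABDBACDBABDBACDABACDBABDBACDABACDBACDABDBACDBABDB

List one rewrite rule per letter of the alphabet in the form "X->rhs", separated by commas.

A->AC, B->DB, C->D, D->AB

  step 1 ⇒ step 2: DBABDAB ⇒ AB·DB·AC·DB·AB·AC·DB
    A ↦ AC
    B ↦ DB
    D ↦ AB
  step 0 ⇒ step 1: BDCD ⇒ DB·AB·D·AB
    C ↦ D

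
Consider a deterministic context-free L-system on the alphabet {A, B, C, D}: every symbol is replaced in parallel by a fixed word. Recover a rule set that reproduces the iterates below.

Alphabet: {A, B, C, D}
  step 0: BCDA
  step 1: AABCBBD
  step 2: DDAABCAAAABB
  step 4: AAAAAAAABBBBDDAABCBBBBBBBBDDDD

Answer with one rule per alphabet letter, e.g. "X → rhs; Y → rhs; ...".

  step 1 ⇒ step 2: AABCBBD ⇒ D·D·AA·BC·AA·AA·BB
    A ↦ D
    B ↦ AA
    C ↦ BC
    D ↦ BB

A->D, B->AA, C->BC, D->BB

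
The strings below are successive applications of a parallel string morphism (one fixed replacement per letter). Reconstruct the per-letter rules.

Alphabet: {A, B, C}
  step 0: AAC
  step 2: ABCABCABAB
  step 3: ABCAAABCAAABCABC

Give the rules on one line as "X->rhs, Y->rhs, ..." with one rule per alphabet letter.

  step 2 ⇒ step 3: ABCABCABAB ⇒ AB·C·AA·AB·C·AA·AB·C·AB·C
    A ↦ AB
    B ↦ C
    C ↦ AA

A->AB, B->C, C->AA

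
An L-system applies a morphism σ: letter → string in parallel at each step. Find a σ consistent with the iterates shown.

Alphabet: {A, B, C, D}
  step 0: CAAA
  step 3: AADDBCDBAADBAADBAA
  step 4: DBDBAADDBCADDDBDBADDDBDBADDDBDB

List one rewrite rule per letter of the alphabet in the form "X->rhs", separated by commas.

  step 3 ⇒ step 4: AADDBCDBAADBAADBAA ⇒ DB·DB·A·A·DD·BC·A·DD·DB·DB·A·DD·DB·DB·A·DD·DB·DB
    A ↦ DB
    B ↦ DD
    C ↦ BC
    D ↦ A

A->DB, B->DD, C->BC, D->A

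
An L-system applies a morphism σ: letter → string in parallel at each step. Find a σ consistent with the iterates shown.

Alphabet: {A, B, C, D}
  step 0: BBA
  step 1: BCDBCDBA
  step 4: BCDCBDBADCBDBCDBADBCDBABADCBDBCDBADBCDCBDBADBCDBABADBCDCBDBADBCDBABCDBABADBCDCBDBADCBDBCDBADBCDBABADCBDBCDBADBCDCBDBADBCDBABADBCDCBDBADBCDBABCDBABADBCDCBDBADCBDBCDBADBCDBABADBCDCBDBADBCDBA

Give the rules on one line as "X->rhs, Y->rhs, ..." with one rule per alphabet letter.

A->BA, B->BCD, C->CBD, D->BAD

  step 0 ⇒ step 1: BBA ⇒ BCD·BCD·BA
    A ↦ BA
    B ↦ BCD
    C ↦ CBD  (constrained at step 1)
    D ↦ BAD  (constrained at step 1)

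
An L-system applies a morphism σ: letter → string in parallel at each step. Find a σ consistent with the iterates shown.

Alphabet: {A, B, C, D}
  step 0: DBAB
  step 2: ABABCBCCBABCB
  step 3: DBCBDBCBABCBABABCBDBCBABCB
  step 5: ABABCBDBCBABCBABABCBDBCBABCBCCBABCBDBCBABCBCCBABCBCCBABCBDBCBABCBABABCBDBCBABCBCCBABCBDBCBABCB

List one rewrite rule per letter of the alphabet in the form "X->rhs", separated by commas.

A->DB, B->CB, C->AB, D->C

  step 2 ⇒ step 3: ABABCBCCBABCB ⇒ DB·CB·DB·CB·AB·CB·AB·AB·CB·DB·CB·AB·CB
    A ↦ DB
    B ↦ CB
    C ↦ AB
    D ↦ C  (constrained at step 0)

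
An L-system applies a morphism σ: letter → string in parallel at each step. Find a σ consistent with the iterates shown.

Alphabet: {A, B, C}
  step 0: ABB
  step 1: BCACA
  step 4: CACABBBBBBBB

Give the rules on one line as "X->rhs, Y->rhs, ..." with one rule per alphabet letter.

  step 0 ⇒ step 1: ABB ⇒ B·CA·CA
    A ↦ B
    B ↦ CA
    C ↦ B  (constrained at step 1)

A->B, B->CA, C->B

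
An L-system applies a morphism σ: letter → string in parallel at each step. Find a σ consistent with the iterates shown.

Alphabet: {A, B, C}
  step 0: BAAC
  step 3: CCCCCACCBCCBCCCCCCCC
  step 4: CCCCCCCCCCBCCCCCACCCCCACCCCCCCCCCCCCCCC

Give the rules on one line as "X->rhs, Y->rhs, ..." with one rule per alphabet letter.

A->B, B->CA, C->CC

  step 3 ⇒ step 4: CCCCCACCBCCBCCCCCCCC ⇒ CC·CC·CC·CC·CC·B·CC·CC·CA·CC·CC·CA·CC·CC·CC·CC·CC·CC·CC·CC
    A ↦ B
    B ↦ CA
    C ↦ CC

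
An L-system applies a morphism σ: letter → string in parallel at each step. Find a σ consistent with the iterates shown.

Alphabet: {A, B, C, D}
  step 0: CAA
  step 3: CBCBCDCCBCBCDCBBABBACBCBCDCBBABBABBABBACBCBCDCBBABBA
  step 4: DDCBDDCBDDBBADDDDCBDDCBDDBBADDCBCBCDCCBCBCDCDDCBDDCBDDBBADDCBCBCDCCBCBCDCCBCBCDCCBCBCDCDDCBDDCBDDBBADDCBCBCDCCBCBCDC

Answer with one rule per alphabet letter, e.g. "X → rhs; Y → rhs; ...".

  step 3 ⇒ step 4: CBCBCDCCBCBCDCBBABBACBCBCDCBBABBABBABBACBCBCDCBBABBA ⇒ DD·CB·DD·CB·DD·BBA·DD·DD·CB·DD·CB·DD·BBA·DD·CB·CB·CDC·CB·CB·CDC·DD·CB·DD·CB·DD·BBA·DD·CB·CB·CDC·CB·CB·CDC·CB·CB·CDC·CB·CB·CDC·DD·CB·DD·CB·DD·BBA·DD·CB·CB·CDC·CB·CB·CDC
    A ↦ CDC
    B ↦ CB
    C ↦ DD
    D ↦ BBA

A->CDC, B->CB, C->DD, D->BBA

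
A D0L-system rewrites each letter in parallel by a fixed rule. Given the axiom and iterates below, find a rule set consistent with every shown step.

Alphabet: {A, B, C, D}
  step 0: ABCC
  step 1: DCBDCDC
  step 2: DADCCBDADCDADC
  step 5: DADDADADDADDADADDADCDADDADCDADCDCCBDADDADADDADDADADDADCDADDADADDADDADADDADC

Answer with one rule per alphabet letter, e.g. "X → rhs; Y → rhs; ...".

  step 1 ⇒ step 2: DCBDCDC ⇒ DA·DC·CB·DA·DC·DA·DC
    B ↦ CB
    C ↦ DC
    D ↦ DA
  step 0 ⇒ step 1: ABCC ⇒ D·CB·DC·DC
    A ↦ D

A->D, B->CB, C->DC, D->DA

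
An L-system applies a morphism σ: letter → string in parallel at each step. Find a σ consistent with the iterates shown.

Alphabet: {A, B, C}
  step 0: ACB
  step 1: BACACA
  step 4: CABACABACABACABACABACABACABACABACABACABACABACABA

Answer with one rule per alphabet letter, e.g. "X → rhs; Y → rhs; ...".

  step 0 ⇒ step 1: ACB ⇒ BA·CA·CA
    A ↦ BA
    B ↦ CA
    C ↦ CA

A->BA, B->CA, C->CA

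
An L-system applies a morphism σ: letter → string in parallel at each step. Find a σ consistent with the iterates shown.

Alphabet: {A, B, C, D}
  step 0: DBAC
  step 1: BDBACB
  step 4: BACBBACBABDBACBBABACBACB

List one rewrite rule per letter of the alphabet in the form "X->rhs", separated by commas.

  step 0 ⇒ step 1: DBAC ⇒ BD·BA·C·B
    A ↦ C
    B ↦ BA
    C ↦ B
    D ↦ BD

A->C, B->BA, C->B, D->BD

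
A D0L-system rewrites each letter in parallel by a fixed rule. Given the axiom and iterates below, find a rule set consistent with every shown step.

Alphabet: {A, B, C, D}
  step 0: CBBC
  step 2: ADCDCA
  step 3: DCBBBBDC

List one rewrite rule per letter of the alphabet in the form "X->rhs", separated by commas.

A->DC, B->A, C->B, D->B

  step 2 ⇒ step 3: ADCDCA ⇒ DC·B·B·B·B·DC
    A ↦ DC
    C ↦ B
    D ↦ B
    B ↦ A  (constrained at step 0)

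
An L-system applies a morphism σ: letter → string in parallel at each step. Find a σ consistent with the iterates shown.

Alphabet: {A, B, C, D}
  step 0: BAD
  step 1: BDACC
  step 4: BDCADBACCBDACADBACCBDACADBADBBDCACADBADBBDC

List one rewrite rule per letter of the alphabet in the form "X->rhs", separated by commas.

  step 0 ⇒ step 1: BAD ⇒ BD·AC·C
    A ↦ AC
    B ↦ BD
    D ↦ C
    C ↦ ADB  (constrained at step 1)

A->AC, B->BD, C->ADB, D->C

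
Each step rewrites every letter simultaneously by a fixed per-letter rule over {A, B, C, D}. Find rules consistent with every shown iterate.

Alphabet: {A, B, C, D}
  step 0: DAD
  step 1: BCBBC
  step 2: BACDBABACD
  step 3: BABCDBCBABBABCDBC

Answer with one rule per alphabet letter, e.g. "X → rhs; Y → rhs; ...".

  step 2 ⇒ step 3: BACDBABACD ⇒ BA·B·CD·BC·BA·B·BA·B·CD·BC
    A ↦ B
    B ↦ BA
    C ↦ CD
    D ↦ BC

A->B, B->BA, C->CD, D->BC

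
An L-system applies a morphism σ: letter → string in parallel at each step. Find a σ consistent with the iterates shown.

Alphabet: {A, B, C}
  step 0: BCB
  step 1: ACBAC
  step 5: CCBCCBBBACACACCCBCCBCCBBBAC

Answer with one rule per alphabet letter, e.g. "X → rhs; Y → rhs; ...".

A->CC, B->AC, C->B

  step 0 ⇒ step 1: BCB ⇒ AC·B·AC
    B ↦ AC
    C ↦ B
    A ↦ CC  (constrained at step 1)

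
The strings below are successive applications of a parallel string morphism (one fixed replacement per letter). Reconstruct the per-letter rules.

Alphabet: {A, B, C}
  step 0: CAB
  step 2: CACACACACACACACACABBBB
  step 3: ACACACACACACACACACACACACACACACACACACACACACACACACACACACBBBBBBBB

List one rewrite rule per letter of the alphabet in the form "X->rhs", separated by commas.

  step 2 ⇒ step 3: CACACACACACACACACABBBB ⇒ ACA·CAC·ACA·CAC·ACA·CAC·ACA·CAC·ACA·CAC·ACA·CAC·ACA·CAC·ACA·CAC·ACA·CAC·BB·BB·BB·BB
    A ↦ CAC
    B ↦ BB
    C ↦ ACA

A->CAC, B->BB, C->ACA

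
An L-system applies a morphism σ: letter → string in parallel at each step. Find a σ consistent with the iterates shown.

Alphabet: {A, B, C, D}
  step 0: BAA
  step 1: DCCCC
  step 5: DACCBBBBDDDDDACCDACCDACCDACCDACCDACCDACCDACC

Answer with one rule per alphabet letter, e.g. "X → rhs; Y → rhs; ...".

A->CC, B->D, C->BB, D->DA

  step 0 ⇒ step 1: BAA ⇒ D·CC·CC
    A ↦ CC
    B ↦ D
    C ↦ BB  (constrained at step 1)
    D ↦ DA  (constrained at step 1)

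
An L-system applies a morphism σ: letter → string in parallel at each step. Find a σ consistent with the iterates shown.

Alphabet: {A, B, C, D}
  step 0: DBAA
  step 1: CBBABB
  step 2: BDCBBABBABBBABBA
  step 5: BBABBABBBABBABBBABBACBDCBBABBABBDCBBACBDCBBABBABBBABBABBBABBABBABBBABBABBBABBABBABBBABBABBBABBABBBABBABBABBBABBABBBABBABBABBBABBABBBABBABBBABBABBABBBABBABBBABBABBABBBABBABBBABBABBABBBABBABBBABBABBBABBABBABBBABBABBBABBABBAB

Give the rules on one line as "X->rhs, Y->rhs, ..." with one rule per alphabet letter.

A->B, B->BBA, C->BDC, D->C

  step 1 ⇒ step 2: CBBABB ⇒ BDC·BBA·BBA·B·BBA·BBA
    A ↦ B
    B ↦ BBA
    C ↦ BDC
  step 0 ⇒ step 1: DBAA ⇒ C·BBA·B·B
    D ↦ C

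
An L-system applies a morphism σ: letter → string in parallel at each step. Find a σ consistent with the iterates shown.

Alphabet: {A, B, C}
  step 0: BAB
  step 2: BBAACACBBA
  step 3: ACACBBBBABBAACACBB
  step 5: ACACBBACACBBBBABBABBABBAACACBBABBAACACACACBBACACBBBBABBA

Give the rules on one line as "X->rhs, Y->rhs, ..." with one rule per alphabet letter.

  step 2 ⇒ step 3: BBAACACBBA ⇒ AC·AC·BB·BB·A·BB·A·AC·AC·BB
    A ↦ BB
    B ↦ AC
    C ↦ A

A->BB, B->AC, C->A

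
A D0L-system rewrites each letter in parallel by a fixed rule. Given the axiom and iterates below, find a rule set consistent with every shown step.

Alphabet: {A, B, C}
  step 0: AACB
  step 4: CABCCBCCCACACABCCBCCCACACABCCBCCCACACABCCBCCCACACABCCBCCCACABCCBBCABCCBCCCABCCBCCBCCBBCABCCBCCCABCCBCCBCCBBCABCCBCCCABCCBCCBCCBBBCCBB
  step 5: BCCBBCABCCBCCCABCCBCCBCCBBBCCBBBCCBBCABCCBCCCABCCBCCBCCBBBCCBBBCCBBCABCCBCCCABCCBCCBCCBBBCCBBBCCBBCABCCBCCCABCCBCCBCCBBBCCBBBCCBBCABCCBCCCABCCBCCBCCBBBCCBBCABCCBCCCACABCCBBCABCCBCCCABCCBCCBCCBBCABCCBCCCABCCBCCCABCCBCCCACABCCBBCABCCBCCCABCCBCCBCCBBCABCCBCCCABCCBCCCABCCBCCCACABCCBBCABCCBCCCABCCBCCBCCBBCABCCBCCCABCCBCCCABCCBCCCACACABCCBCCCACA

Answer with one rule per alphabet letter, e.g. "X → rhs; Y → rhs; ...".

  step 4 ⇒ step 5: CABCCBCCCACACABCCBCCCACACABCCBCCCACACABCCBCCCACACABCCBCCCACABCCBBCABCCBCCCABCCBCCBCCBBCABCCBCCCABCCBCCBCCBBCABCCBCCCABCCBCCBCCBBBCCBB ⇒ BCC·BB·CA·BCC·BCC·CA·BCC·BCC·BCC·BB·BCC·BB·BCC·BB·CA·BCC·BCC·CA·BCC·BCC·BCC·BB·BCC·BB·BCC·BB·CA·BCC·BCC·CA·BCC·BCC·BCC·BB·BCC·BB·BCC·BB·CA·BCC·BCC·CA·BCC·BCC·BCC·BB·BCC·BB·BCC·BB·CA·BCC·BCC·CA·BCC·BCC·BCC·BB·BCC·BB·CA·BCC·BCC·CA·CA·BCC·BB·CA·BCC·BCC·CA·BCC·BCC·BCC·BB·CA·BCC·BCC·CA·BCC·BCC·CA·BCC·BCC·CA·CA·BCC·BB·CA·BCC·BCC·CA·BCC·BCC·BCC·BB·CA·BCC·BCC·CA·BCC·BCC·CA·BCC·BCC·CA·CA·BCC·BB·CA·BCC·BCC·CA·BCC·BCC·BCC·BB·CA·BCC·BCC·CA·BCC·BCC·CA·BCC·BCC·CA·CA·CA·BCC·BCC·CA·CA
    A ↦ BB
    B ↦ CA
    C ↦ BCC

A->BB, B->CA, C->BCC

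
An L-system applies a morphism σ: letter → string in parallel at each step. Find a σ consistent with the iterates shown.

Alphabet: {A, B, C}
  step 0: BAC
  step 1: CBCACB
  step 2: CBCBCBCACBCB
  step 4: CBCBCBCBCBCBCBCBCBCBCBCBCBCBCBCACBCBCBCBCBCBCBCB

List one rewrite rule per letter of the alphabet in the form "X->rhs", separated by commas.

  step 1 ⇒ step 2: CBCACB ⇒ CB·CB·CB·CA·CB·CB
    A ↦ CA
    B ↦ CB
    C ↦ CB

A->CA, B->CB, C->CB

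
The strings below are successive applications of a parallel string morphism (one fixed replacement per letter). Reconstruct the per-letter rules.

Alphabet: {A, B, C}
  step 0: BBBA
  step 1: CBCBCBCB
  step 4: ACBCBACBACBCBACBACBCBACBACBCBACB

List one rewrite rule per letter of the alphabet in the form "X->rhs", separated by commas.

  step 0 ⇒ step 1: BBBA ⇒ CB·CB·CB·CB
    A ↦ CB
    B ↦ CB
    C ↦ A  (constrained at step 1)

A->CB, B->CB, C->A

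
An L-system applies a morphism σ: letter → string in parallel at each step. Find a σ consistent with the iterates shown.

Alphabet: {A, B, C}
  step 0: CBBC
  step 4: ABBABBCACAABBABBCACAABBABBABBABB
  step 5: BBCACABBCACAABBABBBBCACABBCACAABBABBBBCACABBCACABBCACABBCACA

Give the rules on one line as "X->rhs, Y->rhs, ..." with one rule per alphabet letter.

A->BB, B->CA, C->A

  step 4 ⇒ step 5: ABBABBCACAABBABBCACAABBABBABBABB ⇒ BB·CA·CA·BB·CA·CA·A·BB·A·BB·BB·CA·CA·BB·CA·CA·A·BB·A·BB·BB·CA·CA·BB·CA·CA·BB·CA·CA·BB·CA·CA
    A ↦ BB
    B ↦ CA
    C ↦ A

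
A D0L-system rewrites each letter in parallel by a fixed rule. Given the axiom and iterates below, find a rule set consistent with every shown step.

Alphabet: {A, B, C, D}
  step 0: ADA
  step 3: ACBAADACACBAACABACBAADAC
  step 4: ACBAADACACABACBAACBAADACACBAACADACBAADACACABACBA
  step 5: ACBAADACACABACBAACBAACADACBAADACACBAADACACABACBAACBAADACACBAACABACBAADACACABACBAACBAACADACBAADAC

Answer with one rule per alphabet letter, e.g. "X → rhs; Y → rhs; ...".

  step 4 ⇒ step 5: ACBAADACACABACBAACBAADACACBAACADACBAADACACABACBA ⇒ AC·BA·AD·AC·AC·AB·AC·BA·AC·BA·AC·AD·AC·BA·AD·AC·AC·BA·AD·AC·AC·AB·AC·BA·AC·BA·AD·AC·AC·BA·AC·AB·AC·BA·AD·AC·AC·AB·AC·BA·AC·BA·AC·AD·AC·BA·AD·AC
    A ↦ AC
    B ↦ AD
    C ↦ BA
    D ↦ AB

A->AC, B->AD, C->BA, D->AB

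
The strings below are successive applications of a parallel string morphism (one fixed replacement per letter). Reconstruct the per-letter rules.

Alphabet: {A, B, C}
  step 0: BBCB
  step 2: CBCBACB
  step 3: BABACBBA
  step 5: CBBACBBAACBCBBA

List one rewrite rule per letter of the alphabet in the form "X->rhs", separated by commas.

A->CB, B->A, C->B

  step 2 ⇒ step 3: CBCBACB ⇒ B·A·B·A·CB·B·A
    A ↦ CB
    B ↦ A
    C ↦ B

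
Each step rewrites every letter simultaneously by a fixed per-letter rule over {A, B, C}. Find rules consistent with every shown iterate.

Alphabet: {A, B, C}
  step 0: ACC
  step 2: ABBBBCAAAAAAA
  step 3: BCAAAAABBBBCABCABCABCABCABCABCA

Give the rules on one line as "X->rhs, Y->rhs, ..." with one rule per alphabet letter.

  step 2 ⇒ step 3: ABBBBCAAAAAAA ⇒ BCA·A·A·A·A·BBB·BCA·BCA·BCA·BCA·BCA·BCA·BCA
    A ↦ BCA
    B ↦ A
    C ↦ BBB

A->BCA, B->A, C->BBB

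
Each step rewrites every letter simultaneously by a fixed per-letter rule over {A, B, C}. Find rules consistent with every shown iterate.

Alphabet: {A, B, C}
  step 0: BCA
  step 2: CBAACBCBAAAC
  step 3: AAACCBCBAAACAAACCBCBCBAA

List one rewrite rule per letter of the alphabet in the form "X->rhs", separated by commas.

A->CB, B->AC, C->AA

  step 2 ⇒ step 3: CBAACBCBAAAC ⇒ AA·AC·CB·CB·AA·AC·AA·AC·CB·CB·CB·AA
    A ↦ CB
    B ↦ AC
    C ↦ AA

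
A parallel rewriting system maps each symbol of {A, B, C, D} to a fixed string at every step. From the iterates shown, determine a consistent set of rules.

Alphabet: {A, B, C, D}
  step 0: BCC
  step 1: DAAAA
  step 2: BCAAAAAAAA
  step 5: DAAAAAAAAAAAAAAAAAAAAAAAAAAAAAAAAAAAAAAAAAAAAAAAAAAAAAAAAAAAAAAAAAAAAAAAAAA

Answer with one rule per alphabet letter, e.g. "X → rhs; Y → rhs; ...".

A->AA, B->D, C->AA, D->BC

  step 1 ⇒ step 2: DAAAA ⇒ BC·AA·AA·AA·AA
    A ↦ AA
    D ↦ BC
  step 0 ⇒ step 1: BCC ⇒ D·AA·AA
    B ↦ D
  step 0 ⇒ step 1: BCC ⇒ D·AA·AA
    C ↦ AA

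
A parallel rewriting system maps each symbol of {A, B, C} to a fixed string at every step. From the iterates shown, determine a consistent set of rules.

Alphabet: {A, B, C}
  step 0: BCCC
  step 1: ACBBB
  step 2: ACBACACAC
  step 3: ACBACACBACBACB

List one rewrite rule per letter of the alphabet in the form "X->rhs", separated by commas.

A->AC, B->AC, C->B

  step 2 ⇒ step 3: ACBACACAC ⇒ AC·B·AC·AC·B·AC·B·AC·B
    A ↦ AC
    B ↦ AC
    C ↦ B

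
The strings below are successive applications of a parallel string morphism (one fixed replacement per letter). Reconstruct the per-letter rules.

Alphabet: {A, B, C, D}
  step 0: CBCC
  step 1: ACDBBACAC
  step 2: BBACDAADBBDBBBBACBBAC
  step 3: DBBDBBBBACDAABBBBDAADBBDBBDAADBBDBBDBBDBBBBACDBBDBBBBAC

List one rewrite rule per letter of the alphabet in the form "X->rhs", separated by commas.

  step 2 ⇒ step 3: BBACDAADBBDBBBBACBBAC ⇒ DBB·DBB·BB·AC·DAA·BB·BB·DAA·DBB·DBB·DAA·DBB·DBB·DBB·DBB·BB·AC·DBB·DBB·BB·AC
    A ↦ BB
    B ↦ DBB
    C ↦ AC
    D ↦ DAA

A->BB, B->DBB, C->AC, D->DAA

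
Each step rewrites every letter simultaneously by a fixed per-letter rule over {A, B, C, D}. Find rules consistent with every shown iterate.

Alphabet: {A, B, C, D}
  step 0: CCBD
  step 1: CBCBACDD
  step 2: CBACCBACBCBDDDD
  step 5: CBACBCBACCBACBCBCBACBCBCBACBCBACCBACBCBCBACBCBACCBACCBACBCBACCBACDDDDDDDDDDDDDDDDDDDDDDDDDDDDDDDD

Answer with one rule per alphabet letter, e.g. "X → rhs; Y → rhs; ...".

A->B, B->AC, C->CB, D->DD

  step 1 ⇒ step 2: CBCBACDD ⇒ CB·AC·CB·AC·B·CB·DD·DD
    A ↦ B
    B ↦ AC
    C ↦ CB
    D ↦ DD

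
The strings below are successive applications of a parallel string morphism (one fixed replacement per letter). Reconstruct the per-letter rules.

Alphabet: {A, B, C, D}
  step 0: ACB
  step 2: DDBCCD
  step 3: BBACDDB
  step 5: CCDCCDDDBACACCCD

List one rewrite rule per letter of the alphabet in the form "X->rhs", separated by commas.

A->CC, B->AC, C->D, D->B

  step 2 ⇒ step 3: DDBCCD ⇒ B·B·AC·D·D·B
    B ↦ AC
    C ↦ D
    D ↦ B
    A ↦ CC  (constrained at step 0)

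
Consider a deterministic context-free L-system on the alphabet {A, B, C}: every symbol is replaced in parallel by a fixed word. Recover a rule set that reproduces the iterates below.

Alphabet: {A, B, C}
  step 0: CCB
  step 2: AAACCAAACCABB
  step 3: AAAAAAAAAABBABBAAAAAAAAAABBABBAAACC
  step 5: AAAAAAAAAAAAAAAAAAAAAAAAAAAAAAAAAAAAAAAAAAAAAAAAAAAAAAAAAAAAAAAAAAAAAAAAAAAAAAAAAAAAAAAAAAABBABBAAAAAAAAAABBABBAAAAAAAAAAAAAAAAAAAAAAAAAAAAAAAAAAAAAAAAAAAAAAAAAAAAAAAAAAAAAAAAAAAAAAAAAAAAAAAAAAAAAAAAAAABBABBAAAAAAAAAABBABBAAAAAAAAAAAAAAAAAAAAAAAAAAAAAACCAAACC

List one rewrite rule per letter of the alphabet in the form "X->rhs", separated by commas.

A->AAA, B->C, C->ABB

  step 2 ⇒ step 3: AAACCAAACCABB ⇒ AAA·AAA·AAA·ABB·ABB·AAA·AAA·AAA·ABB·ABB·AAA·C·C
    A ↦ AAA
    B ↦ C
    C ↦ ABB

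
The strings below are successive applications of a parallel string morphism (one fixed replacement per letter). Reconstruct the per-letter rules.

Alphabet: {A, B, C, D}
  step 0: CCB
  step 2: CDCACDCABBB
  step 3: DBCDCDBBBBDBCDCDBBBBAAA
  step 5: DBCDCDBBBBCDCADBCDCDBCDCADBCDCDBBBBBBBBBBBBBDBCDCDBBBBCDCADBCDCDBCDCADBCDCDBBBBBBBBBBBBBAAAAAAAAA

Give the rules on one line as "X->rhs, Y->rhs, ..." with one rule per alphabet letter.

A->BBB, B->A, C->DB, D->CDC

  step 2 ⇒ step 3: CDCACDCABBB ⇒ DB·CDC·DB·BBB·DB·CDC·DB·BBB·A·A·A
    A ↦ BBB
    B ↦ A
    C ↦ DB
    D ↦ CDC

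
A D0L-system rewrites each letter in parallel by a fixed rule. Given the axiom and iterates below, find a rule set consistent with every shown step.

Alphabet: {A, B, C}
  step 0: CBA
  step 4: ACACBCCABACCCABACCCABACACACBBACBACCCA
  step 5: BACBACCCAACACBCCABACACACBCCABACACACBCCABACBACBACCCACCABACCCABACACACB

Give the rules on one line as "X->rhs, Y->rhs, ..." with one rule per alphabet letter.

  step 4 ⇒ step 5: ACACBCCABACCCABACCCABACACACBBACBACCCA ⇒ B·AC·B·AC·CCA·AC·AC·B·CCA·B·AC·AC·AC·B·CCA·B·AC·AC·AC·B·CCA·B·AC·B·AC·B·AC·CCA·CCA·B·AC·CCA·B·AC·AC·AC·B
    A ↦ B
    B ↦ CCA
    C ↦ AC

A->B, B->CCA, C->AC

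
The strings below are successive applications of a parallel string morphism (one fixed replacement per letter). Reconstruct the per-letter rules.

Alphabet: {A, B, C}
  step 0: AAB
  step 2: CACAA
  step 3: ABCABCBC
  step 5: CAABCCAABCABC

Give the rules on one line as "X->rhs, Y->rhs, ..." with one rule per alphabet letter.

  step 2 ⇒ step 3: CACAA ⇒ A·BC·A·BC·BC
    A ↦ BC
    C ↦ A
    B ↦ C  (constrained at step 0)

A->BC, B->C, C->A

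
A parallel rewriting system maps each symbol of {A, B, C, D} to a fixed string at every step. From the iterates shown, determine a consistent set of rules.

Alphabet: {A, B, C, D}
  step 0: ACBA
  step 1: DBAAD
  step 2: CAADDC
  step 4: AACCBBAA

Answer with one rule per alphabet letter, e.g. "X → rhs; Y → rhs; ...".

  step 1 ⇒ step 2: DBAAD ⇒ C·AA·D·D·C
    A ↦ D
    B ↦ AA
    D ↦ C
  step 0 ⇒ step 1: ACBA ⇒ D·B·AA·D
    C ↦ B

A->D, B->AA, C->B, D->C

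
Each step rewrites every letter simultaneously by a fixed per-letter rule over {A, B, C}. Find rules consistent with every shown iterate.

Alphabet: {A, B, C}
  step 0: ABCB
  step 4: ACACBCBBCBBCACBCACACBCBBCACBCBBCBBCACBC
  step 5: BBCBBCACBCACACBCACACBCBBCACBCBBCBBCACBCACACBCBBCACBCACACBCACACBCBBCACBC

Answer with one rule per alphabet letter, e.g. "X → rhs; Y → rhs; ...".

  step 4 ⇒ step 5: ACACBCBBCBBCACBCACACBCBBCACBCBBCBBCACBC ⇒ B·BC·B·BC·AC·BC·AC·AC·BC·AC·AC·BC·B·BC·AC·BC·B·BC·B·BC·AC·BC·AC·AC·BC·B·BC·AC·BC·AC·AC·BC·AC·AC·BC·B·BC·AC·BC
    A ↦ B
    B ↦ AC
    C ↦ BC

A->B, B->AC, C->BC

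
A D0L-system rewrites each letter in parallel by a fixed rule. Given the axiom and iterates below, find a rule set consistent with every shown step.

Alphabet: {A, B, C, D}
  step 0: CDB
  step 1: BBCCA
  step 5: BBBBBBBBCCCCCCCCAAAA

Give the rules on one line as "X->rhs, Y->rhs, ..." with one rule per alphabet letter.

  step 0 ⇒ step 1: CDB ⇒ BB·CC·A
    B ↦ A
    C ↦ BB
    D ↦ CC
    A ↦ D  (constrained at step 1)

A->D, B->A, C->BB, D->CC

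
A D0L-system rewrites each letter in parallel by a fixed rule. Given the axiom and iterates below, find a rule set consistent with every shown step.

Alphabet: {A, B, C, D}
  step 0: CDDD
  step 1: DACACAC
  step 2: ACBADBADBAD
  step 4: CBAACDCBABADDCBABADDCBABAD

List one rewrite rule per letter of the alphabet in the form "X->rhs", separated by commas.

  step 1 ⇒ step 2: DACACAC ⇒ AC·BA·D·BA·D·BA·D
    A ↦ BA
    C ↦ D
    D ↦ AC
    B ↦ C  (constrained at step 2)

A->BA, B->C, C->D, D->AC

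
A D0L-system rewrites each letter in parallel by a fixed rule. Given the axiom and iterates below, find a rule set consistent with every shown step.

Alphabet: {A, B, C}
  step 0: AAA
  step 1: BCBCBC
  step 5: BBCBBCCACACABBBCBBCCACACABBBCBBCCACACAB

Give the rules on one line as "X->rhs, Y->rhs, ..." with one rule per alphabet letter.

  step 0 ⇒ step 1: AAA ⇒ BC·BC·BC
    A ↦ BC
    B ↦ CA  (constrained at step 1)
    C ↦ B  (constrained at step 1)

A->BC, B->CA, C->B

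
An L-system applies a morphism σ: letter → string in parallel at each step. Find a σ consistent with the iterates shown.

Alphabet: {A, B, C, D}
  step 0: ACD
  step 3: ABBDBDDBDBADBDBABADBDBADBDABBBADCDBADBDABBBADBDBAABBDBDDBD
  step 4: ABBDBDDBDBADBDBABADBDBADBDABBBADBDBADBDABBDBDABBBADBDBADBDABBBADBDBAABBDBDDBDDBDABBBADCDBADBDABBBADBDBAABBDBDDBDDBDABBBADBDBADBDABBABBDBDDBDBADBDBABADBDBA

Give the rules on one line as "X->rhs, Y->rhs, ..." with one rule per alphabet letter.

  step 3 ⇒ step 4: ABBDBDDBDBADBDBABADBDBADBDABBBADCDBADBDABBBADBDBAABBDBDDBD ⇒ ABB·DBD·DBD·BA·DBD·BA·BA·DBD·BA·DBD·ABB·BA·DBD·BA·DBD·ABB·DBD·ABB·BA·DBD·BA·DBD·ABB·BA·DBD·BA·ABB·DBD·DBD·DBD·ABB·BA·DCD·BA·DBD·ABB·BA·DBD·BA·ABB·DBD·DBD·DBD·ABB·BA·DBD·BA·DBD·ABB·ABB·DBD·DBD·BA·DBD·BA·BA·DBD·BA
    A ↦ ABB
    B ↦ DBD
    C ↦ DCD
    D ↦ BA

A->ABB, B->DBD, C->DCD, D->BA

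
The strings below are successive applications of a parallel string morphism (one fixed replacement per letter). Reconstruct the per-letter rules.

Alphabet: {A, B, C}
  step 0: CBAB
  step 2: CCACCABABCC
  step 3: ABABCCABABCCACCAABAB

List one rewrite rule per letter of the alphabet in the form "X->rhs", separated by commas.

A->CC, B->A, C->AB

  step 2 ⇒ step 3: CCACCABABCC ⇒ AB·AB·CC·AB·AB·CC·A·CC·A·AB·AB
    A ↦ CC
    B ↦ A
    C ↦ AB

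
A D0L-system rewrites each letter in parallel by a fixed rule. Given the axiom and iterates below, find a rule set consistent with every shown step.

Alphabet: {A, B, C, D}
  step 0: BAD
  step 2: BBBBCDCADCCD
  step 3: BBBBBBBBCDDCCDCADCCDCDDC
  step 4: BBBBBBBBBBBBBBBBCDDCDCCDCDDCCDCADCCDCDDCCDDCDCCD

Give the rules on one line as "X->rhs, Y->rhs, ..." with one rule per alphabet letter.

  step 3 ⇒ step 4: BBBBBBBBCDDCCDCADCCDCDDC ⇒ BB·BB·BB·BB·BB·BB·BB·BB·CD·DC·DC·CD·CD·DC·CD·CA·DC·CD·CD·DC·CD·DC·DC·CD
    A ↦ CA
    B ↦ BB
    C ↦ CD
    D ↦ DC

A->CA, B->BB, C->CD, D->DC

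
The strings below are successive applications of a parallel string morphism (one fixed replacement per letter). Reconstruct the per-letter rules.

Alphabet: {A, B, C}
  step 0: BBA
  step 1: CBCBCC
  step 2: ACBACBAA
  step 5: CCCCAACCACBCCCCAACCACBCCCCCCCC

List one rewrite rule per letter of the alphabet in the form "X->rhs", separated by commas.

A->CC, B->CB, C->A

  step 1 ⇒ step 2: CBCBCC ⇒ A·CB·A·CB·A·A
    B ↦ CB
    C ↦ A
  step 0 ⇒ step 1: BBA ⇒ CB·CB·CC
    A ↦ CC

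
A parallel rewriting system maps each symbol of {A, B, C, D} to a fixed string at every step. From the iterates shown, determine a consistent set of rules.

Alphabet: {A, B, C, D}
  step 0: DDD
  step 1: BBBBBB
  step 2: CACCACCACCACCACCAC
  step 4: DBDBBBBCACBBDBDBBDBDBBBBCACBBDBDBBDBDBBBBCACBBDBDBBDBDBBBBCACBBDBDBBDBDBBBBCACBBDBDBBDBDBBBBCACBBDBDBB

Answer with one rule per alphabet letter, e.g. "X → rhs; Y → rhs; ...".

A->DBD, B->CAC, C->AD, D->BB

  step 1 ⇒ step 2: BBBBBB ⇒ CAC·CAC·CAC·CAC·CAC·CAC
    B ↦ CAC
    A ↦ DBD  (constrained at step 2)
    C ↦ AD  (constrained at step 2)
  step 0 ⇒ step 1: DDD ⇒ BB·BB·BB
    D ↦ BB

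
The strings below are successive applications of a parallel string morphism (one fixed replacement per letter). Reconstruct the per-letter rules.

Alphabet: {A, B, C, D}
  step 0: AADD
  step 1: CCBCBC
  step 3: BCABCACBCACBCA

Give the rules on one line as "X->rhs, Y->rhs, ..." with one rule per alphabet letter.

  step 0 ⇒ step 1: AADD ⇒ C·C·BC·BC
    A ↦ C
    D ↦ BC
    B ↦ A  (constrained at step 1)
    C ↦ DB  (constrained at step 1)

A->C, B->A, C->DB, D->BC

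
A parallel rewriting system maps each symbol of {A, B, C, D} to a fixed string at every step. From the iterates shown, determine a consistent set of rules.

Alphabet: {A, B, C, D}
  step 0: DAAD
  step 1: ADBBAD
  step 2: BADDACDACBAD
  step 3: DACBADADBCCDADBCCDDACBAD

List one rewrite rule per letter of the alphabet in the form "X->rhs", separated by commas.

A->B, B->DAC, C->CCD, D->AD

  step 2 ⇒ step 3: BADDACDACBAD ⇒ DAC·B·AD·AD·B·CCD·AD·B·CCD·DAC·B·AD
    A ↦ B
    B ↦ DAC
    C ↦ CCD
    D ↦ AD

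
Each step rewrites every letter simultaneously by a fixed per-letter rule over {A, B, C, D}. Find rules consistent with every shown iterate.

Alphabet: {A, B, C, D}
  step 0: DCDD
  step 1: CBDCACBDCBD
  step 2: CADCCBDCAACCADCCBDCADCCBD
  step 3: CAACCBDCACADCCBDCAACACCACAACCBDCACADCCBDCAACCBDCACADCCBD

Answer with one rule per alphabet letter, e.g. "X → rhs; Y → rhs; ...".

  step 2 ⇒ step 3: CADCCBDCAACCADCCBDCADCCBD ⇒ CA·AC·CBD·CA·CA·DC·CBD·CA·AC·AC·CA·CA·AC·CBD·CA·CA·DC·CBD·CA·AC·CBD·CA·CA·DC·CBD
    A ↦ AC
    B ↦ DC
    C ↦ CA
    D ↦ CBD

A->AC, B->DC, C->CA, D->CBD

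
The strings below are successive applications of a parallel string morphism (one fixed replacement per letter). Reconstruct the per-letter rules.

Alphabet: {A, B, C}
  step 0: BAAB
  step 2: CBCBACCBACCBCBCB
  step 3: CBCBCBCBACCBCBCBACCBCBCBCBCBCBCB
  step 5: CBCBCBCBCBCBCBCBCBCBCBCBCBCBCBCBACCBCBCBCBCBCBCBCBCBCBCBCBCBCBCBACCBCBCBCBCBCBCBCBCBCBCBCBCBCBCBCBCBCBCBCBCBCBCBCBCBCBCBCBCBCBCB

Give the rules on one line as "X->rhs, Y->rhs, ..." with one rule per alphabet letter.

  step 2 ⇒ step 3: CBCBACCBACCBCBCB ⇒ CB·CB·CB·CB·AC·CB·CB·CB·AC·CB·CB·CB·CB·CB·CB·CB
    A ↦ AC
    B ↦ CB
    C ↦ CB

A->AC, B->CB, C->CB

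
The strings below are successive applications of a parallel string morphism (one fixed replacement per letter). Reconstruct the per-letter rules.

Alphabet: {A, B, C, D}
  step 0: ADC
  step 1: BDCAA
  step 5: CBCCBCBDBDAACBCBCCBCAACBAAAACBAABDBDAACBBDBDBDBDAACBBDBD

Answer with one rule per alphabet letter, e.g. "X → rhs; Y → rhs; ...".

A->BD, B->CB, C->AA, D->C

  step 0 ⇒ step 1: ADC ⇒ BD·C·AA
    A ↦ BD
    C ↦ AA
    D ↦ C
    B ↦ CB  (constrained at step 1)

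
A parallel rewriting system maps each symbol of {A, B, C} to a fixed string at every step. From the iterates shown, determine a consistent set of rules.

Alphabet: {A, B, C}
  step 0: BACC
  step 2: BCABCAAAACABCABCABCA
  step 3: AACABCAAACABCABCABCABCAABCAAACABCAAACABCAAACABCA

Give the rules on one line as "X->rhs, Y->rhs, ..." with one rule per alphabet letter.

A->BCA, B->AAC, C->A

  step 2 ⇒ step 3: BCABCAAAACABCABCABCA ⇒ AAC·A·BCA·AAC·A·BCA·BCA·BCA·BCA·A·BCA·AAC·A·BCA·AAC·A·BCA·AAC·A·BCA
    A ↦ BCA
    B ↦ AAC
    C ↦ A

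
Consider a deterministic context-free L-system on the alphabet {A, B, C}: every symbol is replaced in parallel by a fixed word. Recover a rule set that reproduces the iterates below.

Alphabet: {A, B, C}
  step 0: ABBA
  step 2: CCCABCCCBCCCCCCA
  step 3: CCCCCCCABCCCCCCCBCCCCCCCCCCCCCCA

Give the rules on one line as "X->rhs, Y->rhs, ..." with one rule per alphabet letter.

A->CA, B->BC, C->CC

  step 2 ⇒ step 3: CCCABCCCBCCCCCCA ⇒ CC·CC·CC·CA·BC·CC·CC·CC·BC·CC·CC·CC·CC·CC·CC·CA
    A ↦ CA
    B ↦ BC
    C ↦ CC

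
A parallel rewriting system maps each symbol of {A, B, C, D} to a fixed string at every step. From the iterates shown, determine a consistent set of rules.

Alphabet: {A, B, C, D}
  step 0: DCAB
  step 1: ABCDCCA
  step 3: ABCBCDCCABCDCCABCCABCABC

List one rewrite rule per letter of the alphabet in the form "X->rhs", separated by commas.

  step 0 ⇒ step 1: DCAB ⇒ A·BC·DC·CA
    A ↦ DC
    B ↦ CA
    C ↦ BC
    D ↦ A

A->DC, B->CA, C->BC, D->A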